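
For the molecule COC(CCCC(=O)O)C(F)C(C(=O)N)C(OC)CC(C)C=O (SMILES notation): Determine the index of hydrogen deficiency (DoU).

Molecular formula: C15H26FNO6.
DoU = (2C + 2 + N − H − X) / 2, where X is the halogen count and O/S are ignored.
    = (2·15 + 2 + 1 − 26 − 1) / 2 = 6 / 2 = 3.

3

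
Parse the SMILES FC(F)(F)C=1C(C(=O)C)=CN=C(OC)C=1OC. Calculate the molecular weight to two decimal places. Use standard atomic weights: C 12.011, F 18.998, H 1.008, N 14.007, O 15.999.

First, the molecular formula is C10H10F3NO3 (counting implicit H from valence).
  C: 10 × 12.011 = 120.110
  F: 3 × 18.998 = 56.994
  H: 10 × 1.008 = 10.080
  N: 1 × 14.007 = 14.007
  O: 3 × 15.999 = 47.997
Sum: 10×12.011 + 3×18.998 + 10×1.008 + 1×14.007 + 3×15.999 = 249.188 → 249.19 g/mol.

249.19 g/mol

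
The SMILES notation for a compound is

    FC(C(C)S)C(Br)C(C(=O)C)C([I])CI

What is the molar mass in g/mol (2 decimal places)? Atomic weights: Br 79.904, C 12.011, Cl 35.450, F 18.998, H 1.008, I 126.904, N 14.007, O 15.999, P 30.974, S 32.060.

First, the molecular formula is C9H14BrFI2OS (counting implicit H from valence).
  Br: 1 × 79.904 = 79.904
  C: 9 × 12.011 = 108.099
  F: 1 × 18.998 = 18.998
  H: 14 × 1.008 = 14.112
  I: 2 × 126.904 = 253.808
  O: 1 × 15.999 = 15.999
  S: 1 × 32.060 = 32.060
Sum: 1×79.904 + 9×12.011 + 1×18.998 + 14×1.008 + 2×126.904 + 1×15.999 + 1×32.060 = 522.980 → 522.98 g/mol.

522.98 g/mol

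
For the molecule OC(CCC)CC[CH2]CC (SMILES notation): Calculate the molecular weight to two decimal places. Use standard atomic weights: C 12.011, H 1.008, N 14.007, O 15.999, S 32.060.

First, the molecular formula is C9H20O (counting implicit H from valence).
  C: 9 × 12.011 = 108.099
  H: 20 × 1.008 = 20.160
  O: 1 × 15.999 = 15.999
Sum: 9×12.011 + 20×1.008 + 1×15.999 = 144.258 → 144.26 g/mol.

144.26 g/mol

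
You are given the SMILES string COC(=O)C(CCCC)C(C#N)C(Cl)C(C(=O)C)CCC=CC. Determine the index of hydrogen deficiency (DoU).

5

Molecular formula: C18H28ClNO3.
DoU = (2C + 2 + N − H − X) / 2, where X is the halogen count and O/S are ignored.
    = (2·18 + 2 + 1 − 28 − 1) / 2 = 10 / 2 = 5.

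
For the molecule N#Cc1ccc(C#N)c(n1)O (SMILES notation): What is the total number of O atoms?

1

Scan the SMILES for O atoms (remember two-letter symbols like Cl and Br are single atoms).
Oxygen count: 1.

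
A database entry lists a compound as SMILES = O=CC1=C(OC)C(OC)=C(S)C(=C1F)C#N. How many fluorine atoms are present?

1

Scan the SMILES for F atoms (remember two-letter symbols like Cl and Br are single atoms).
Fluorine count: 1.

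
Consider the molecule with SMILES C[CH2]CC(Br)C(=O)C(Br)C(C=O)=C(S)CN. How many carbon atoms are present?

10

Count every carbon token in the SMILES (each C, including those in ring-closure positions and inside branches).
Carbon count: 10.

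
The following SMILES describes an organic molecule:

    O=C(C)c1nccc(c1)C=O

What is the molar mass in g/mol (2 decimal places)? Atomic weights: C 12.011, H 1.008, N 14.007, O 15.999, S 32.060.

First, the molecular formula is C8H7NO2 (counting implicit H from valence).
  C: 8 × 12.011 = 96.088
  H: 7 × 1.008 = 7.056
  N: 1 × 14.007 = 14.007
  O: 2 × 15.999 = 31.998
Sum: 8×12.011 + 7×1.008 + 1×14.007 + 2×15.999 = 149.149 → 149.15 g/mol.

149.15 g/mol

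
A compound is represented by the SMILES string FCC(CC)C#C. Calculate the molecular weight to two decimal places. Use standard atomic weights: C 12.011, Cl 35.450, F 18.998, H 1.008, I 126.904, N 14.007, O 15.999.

First, the molecular formula is C6H9F (counting implicit H from valence).
  C: 6 × 12.011 = 72.066
  F: 1 × 18.998 = 18.998
  H: 9 × 1.008 = 9.072
Sum: 6×12.011 + 1×18.998 + 9×1.008 = 100.136 → 100.14 g/mol.

100.14 g/mol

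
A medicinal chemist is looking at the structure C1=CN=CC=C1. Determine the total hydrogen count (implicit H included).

Walk through each heavy atom and fill implicit hydrogens from standard valence (C 4, N 3, O 2, S 2, halogen 1):
  atom 1: C, bond orders sum to 3 (valence 4) → 1 H
  atom 2: C, bond orders sum to 3 (valence 4) → 1 H
  atom 3: N, bond orders sum to 3 (valence 3) → 0 H
  atom 4: C, bond orders sum to 3 (valence 4) → 1 H
  atom 5: C, bond orders sum to 3 (valence 4) → 1 H
  atom 6: C, bond orders sum to 3 (valence 4) → 1 H
Total hydrogens: 5.

5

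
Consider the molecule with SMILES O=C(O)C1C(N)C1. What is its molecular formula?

C4H7NO2

Walk through each heavy atom and fill implicit hydrogens from standard valence (C 4, N 3, O 2, S 2, halogen 1):
  atom 1: O, bond orders sum to 2 (valence 2) → 0 H
  atom 2: C, bond orders sum to 4 (valence 4) → 0 H
  atom 3: O, bond orders sum to 1 (valence 2) → 1 H
  atom 4: C, bond orders sum to 3 (valence 4) → 1 H
  atom 5: C, bond orders sum to 3 (valence 4) → 1 H
  atom 6: N, bond orders sum to 1 (valence 3) → 2 H
  atom 7: C, bond orders sum to 2 (valence 4) → 2 H
Totals → C:4, H:7, N:1, O:2.
In Hill order: C4H7NO2.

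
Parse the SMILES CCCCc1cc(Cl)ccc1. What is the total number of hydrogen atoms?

Walk through each heavy atom and fill implicit hydrogens from standard valence (C 4, N 3, O 2, S 2, halogen 1); for lowercase aromatic atoms, an aromatic c carries 1 H when it has two neighbours and 0 H with three, and aromatic n carries 0 H:
  atom 1: C, bond orders sum to 1 (valence 4) → 3 H
  atom 2: C, bond orders sum to 2 (valence 4) → 2 H
  atom 3: C, bond orders sum to 2 (valence 4) → 2 H
  atom 4: C, bond orders sum to 2 (valence 4) → 2 H
  atom 5: aromatic c, 3 neighbours → 0 H
  atom 6: aromatic c, 2 neighbours → 1 H
  atom 7: aromatic c, 3 neighbours → 0 H
  atom 8: Cl (halogen, monovalent) → 0 H
  atom 9: aromatic c, 2 neighbours → 1 H
  atom 10: aromatic c, 2 neighbours → 1 H
  atom 11: aromatic c, 2 neighbours → 1 H
Total hydrogens: 13.

13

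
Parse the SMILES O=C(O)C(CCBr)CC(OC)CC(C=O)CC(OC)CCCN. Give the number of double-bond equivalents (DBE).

Degree of unsaturation = (number of rings) + (number of π bonds).
Ring closures in the SMILES: 0.
π bonds: 2 double bonds (each 1 DoU) → 2 DoU from unsaturation.
Total DoU = 0 + 2 = 2.

2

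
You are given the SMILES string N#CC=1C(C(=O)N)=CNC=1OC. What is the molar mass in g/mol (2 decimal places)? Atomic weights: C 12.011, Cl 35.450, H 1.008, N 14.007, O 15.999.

First, the molecular formula is C7H7N3O2 (counting implicit H from valence).
  C: 7 × 12.011 = 84.077
  H: 7 × 1.008 = 7.056
  N: 3 × 14.007 = 42.021
  O: 2 × 15.999 = 31.998
Sum: 7×12.011 + 7×1.008 + 3×14.007 + 2×15.999 = 165.152 → 165.15 g/mol.

165.15 g/mol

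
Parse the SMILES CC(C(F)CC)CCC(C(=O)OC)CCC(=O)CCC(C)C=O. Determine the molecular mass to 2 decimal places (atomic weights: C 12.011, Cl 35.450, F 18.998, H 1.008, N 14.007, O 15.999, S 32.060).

330.44 g/mol

First, the molecular formula is C18H31FO4 (counting implicit H from valence).
  C: 18 × 12.011 = 216.198
  F: 1 × 18.998 = 18.998
  H: 31 × 1.008 = 31.248
  O: 4 × 15.999 = 63.996
Sum: 18×12.011 + 1×18.998 + 31×1.008 + 4×15.999 = 330.440 → 330.44 g/mol.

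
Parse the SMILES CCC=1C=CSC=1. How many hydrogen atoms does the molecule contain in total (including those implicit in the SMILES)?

8

Walk through each heavy atom and fill implicit hydrogens from standard valence (C 4, N 3, O 2, S 2, halogen 1):
  atom 1: C, bond orders sum to 1 (valence 4) → 3 H
  atom 2: C, bond orders sum to 2 (valence 4) → 2 H
  atom 3: C, bond orders sum to 4 (valence 4) → 0 H
  atom 4: C, bond orders sum to 3 (valence 4) → 1 H
  atom 5: C, bond orders sum to 3 (valence 4) → 1 H
  atom 6: S, bond orders sum to 2 (valence 2) → 0 H
  atom 7: C, bond orders sum to 3 (valence 4) → 1 H
Total hydrogens: 8.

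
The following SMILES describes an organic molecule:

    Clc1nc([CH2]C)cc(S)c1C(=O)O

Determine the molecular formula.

C8H8ClNO2S

Walk through each heavy atom and fill implicit hydrogens from standard valence (C 4, N 3, O 2, S 2, halogen 1); for lowercase aromatic atoms, an aromatic c carries 1 H when it has two neighbours and 0 H with three, and aromatic n carries 0 H:
  atom 1: Cl (halogen, monovalent) → 0 H
  atom 2: aromatic c, 3 neighbours → 0 H
  atom 3: aromatic n, 2 neighbours → 0 H
  atom 4: aromatic c, 3 neighbours → 0 H
  atom 5: C with explicit H count 2
  atom 6: C, bond orders sum to 1 (valence 4) → 3 H
  atom 7: aromatic c, 2 neighbours → 1 H
  atom 8: aromatic c, 3 neighbours → 0 H
  atom 9: S, bond orders sum to 1 (valence 2) → 1 H
  atom 10: aromatic c, 3 neighbours → 0 H
  atom 11: C, bond orders sum to 4 (valence 4) → 0 H
  atom 12: O, bond orders sum to 2 (valence 2) → 0 H
  atom 13: O, bond orders sum to 1 (valence 2) → 1 H
Totals → C:8, H:8, Cl:1, N:1, O:2, S:1.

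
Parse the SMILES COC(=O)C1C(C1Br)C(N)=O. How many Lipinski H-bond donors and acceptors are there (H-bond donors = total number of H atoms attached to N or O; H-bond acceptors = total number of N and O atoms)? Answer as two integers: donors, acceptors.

2, 4

Donors: find every N or O and count the H atoms it carries.
  atom 2 (O): bond orders sum to 2 → 0 H
  atom 4 (O): bond orders sum to 2 → 0 H
  atom 10 (N): bond orders sum to 1 → 2 H
  atom 11 (O): bond orders sum to 2 → 0 H
Lipinski HBD = 2.
Acceptors: N atoms = 1, O atoms = 3 → HBA = 4.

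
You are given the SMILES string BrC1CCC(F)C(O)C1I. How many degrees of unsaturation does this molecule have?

1

Molecular formula: C6H9BrFIO.
DoU = (2C + 2 + N − H − X) / 2, where X is the halogen count and O/S are ignored.
    = (2·6 + 2 + 0 − 9 − 3) / 2 = 2 / 2 = 1.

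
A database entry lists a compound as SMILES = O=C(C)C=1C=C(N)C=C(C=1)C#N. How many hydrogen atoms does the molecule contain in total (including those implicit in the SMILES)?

Walk through each heavy atom and fill implicit hydrogens from standard valence (C 4, N 3, O 2, S 2, halogen 1):
  atom 1: O, bond orders sum to 2 (valence 2) → 0 H
  atom 2: C, bond orders sum to 4 (valence 4) → 0 H
  atom 3: C, bond orders sum to 1 (valence 4) → 3 H
  atom 4: C, bond orders sum to 4 (valence 4) → 0 H
  atom 5: C, bond orders sum to 3 (valence 4) → 1 H
  atom 6: C, bond orders sum to 4 (valence 4) → 0 H
  atom 7: N, bond orders sum to 1 (valence 3) → 2 H
  atom 8: C, bond orders sum to 3 (valence 4) → 1 H
  atom 9: C, bond orders sum to 4 (valence 4) → 0 H
  atom 10: C, bond orders sum to 3 (valence 4) → 1 H
  atom 11: C, bond orders sum to 4 (valence 4) → 0 H
  atom 12: N, bond orders sum to 3 (valence 3) → 0 H
Total hydrogens: 8.

8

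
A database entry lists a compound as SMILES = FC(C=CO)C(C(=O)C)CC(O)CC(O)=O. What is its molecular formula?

C10H15FO5

Walk through each heavy atom and fill implicit hydrogens from standard valence (C 4, N 3, O 2, S 2, halogen 1):
  atom 1: F (halogen, monovalent) → 0 H
  atom 2: C, bond orders sum to 3 (valence 4) → 1 H
  atom 3: C, bond orders sum to 3 (valence 4) → 1 H
  atom 4: C, bond orders sum to 3 (valence 4) → 1 H
  atom 5: O, bond orders sum to 1 (valence 2) → 1 H
  atom 6: C, bond orders sum to 3 (valence 4) → 1 H
  atom 7: C, bond orders sum to 4 (valence 4) → 0 H
  atom 8: O, bond orders sum to 2 (valence 2) → 0 H
  atom 9: C, bond orders sum to 1 (valence 4) → 3 H
  atom 10: C, bond orders sum to 2 (valence 4) → 2 H
  atom 11: C, bond orders sum to 3 (valence 4) → 1 H
  atom 12: O, bond orders sum to 1 (valence 2) → 1 H
  atom 13: C, bond orders sum to 2 (valence 4) → 2 H
  atom 14: C, bond orders sum to 4 (valence 4) → 0 H
  atom 15: O, bond orders sum to 1 (valence 2) → 1 H
  atom 16: O, bond orders sum to 2 (valence 2) → 0 H
Totals → C:10, H:15, F:1, O:5.
In Hill order: C10H15FO5.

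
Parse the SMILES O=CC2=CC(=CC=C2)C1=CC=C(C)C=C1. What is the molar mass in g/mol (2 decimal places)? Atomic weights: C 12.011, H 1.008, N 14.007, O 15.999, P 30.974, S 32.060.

196.25 g/mol

First, the molecular formula is C14H12O (counting implicit H from valence).
  C: 14 × 12.011 = 168.154
  H: 12 × 1.008 = 12.096
  O: 1 × 15.999 = 15.999
Sum: 14×12.011 + 12×1.008 + 1×15.999 = 196.249 → 196.25 g/mol.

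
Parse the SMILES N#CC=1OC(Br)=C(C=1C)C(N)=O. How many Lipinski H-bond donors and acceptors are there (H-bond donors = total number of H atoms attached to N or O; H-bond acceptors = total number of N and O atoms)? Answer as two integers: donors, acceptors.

Donors: find every N or O and count the H atoms it carries.
  atom 1 (N): bond orders sum to 3 → 0 H
  atom 4 (O): bond orders sum to 2 → 0 H
  atom 11 (N): bond orders sum to 1 → 2 H
  atom 12 (O): bond orders sum to 2 → 0 H
Lipinski HBD = 2.
Acceptors: N atoms = 2, O atoms = 2 → HBA = 4.

2, 4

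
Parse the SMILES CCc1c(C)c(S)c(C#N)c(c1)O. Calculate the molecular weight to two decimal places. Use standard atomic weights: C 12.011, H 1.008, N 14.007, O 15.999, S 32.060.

First, the molecular formula is C10H11NOS (counting implicit H from valence).
  C: 10 × 12.011 = 120.110
  H: 11 × 1.008 = 11.088
  N: 1 × 14.007 = 14.007
  O: 1 × 15.999 = 15.999
  S: 1 × 32.060 = 32.060
Sum: 10×12.011 + 11×1.008 + 1×14.007 + 1×15.999 + 1×32.060 = 193.264 → 193.26 g/mol.

193.26 g/mol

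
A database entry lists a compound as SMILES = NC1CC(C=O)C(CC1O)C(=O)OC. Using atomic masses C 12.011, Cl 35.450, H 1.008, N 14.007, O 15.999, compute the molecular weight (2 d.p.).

201.22 g/mol

First, the molecular formula is C9H15NO4 (counting implicit H from valence).
  C: 9 × 12.011 = 108.099
  H: 15 × 1.008 = 15.120
  N: 1 × 14.007 = 14.007
  O: 4 × 15.999 = 63.996
Sum: 9×12.011 + 15×1.008 + 1×14.007 + 4×15.999 = 201.222 → 201.22 g/mol.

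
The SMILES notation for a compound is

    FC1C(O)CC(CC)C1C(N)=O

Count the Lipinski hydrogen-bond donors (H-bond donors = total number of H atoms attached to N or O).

Donors: find every N or O and count the H atoms it carries.
  atom 4 (O): bond orders sum to 1 → 1 H
  atom 11 (N): bond orders sum to 1 → 2 H
  atom 12 (O): bond orders sum to 2 → 0 H
Lipinski HBD = 3.

3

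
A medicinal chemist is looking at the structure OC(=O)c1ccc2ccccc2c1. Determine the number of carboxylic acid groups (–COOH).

1

The carboxylic acid motif appears at heavy-atom position 2 in the SMILES.
Carboxylic acid count: 1.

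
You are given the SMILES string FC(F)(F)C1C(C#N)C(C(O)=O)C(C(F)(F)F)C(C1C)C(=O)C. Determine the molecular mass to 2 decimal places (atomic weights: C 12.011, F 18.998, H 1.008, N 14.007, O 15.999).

345.24 g/mol

First, the molecular formula is C13H13F6NO3 (counting implicit H from valence).
  C: 13 × 12.011 = 156.143
  F: 6 × 18.998 = 113.988
  H: 13 × 1.008 = 13.104
  N: 1 × 14.007 = 14.007
  O: 3 × 15.999 = 47.997
Sum: 13×12.011 + 6×18.998 + 13×1.008 + 1×14.007 + 3×15.999 = 345.239 → 345.24 g/mol.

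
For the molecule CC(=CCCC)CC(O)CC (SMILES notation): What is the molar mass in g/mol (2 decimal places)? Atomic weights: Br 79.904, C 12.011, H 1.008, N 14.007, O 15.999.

156.27 g/mol

First, the molecular formula is C10H20O (counting implicit H from valence).
  C: 10 × 12.011 = 120.110
  H: 20 × 1.008 = 20.160
  O: 1 × 15.999 = 15.999
Sum: 10×12.011 + 20×1.008 + 1×15.999 = 156.269 → 156.27 g/mol.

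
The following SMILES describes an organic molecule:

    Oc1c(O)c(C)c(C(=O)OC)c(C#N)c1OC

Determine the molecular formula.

Walk through each heavy atom and fill implicit hydrogens from standard valence (C 4, N 3, O 2, S 2, halogen 1); for lowercase aromatic atoms, an aromatic c carries 1 H when it has two neighbours and 0 H with three, and aromatic n carries 0 H:
  atom 1: O, bond orders sum to 1 (valence 2) → 1 H
  atom 2: aromatic c, 3 neighbours → 0 H
  atom 3: aromatic c, 3 neighbours → 0 H
  atom 4: O, bond orders sum to 1 (valence 2) → 1 H
  atom 5: aromatic c, 3 neighbours → 0 H
  atom 6: C, bond orders sum to 1 (valence 4) → 3 H
  atom 7: aromatic c, 3 neighbours → 0 H
  atom 8: C, bond orders sum to 4 (valence 4) → 0 H
  atom 9: O, bond orders sum to 2 (valence 2) → 0 H
  atom 10: O, bond orders sum to 2 (valence 2) → 0 H
  atom 11: C, bond orders sum to 1 (valence 4) → 3 H
  atom 12: aromatic c, 3 neighbours → 0 H
  atom 13: C, bond orders sum to 4 (valence 4) → 0 H
  atom 14: N, bond orders sum to 3 (valence 3) → 0 H
  atom 15: aromatic c, 3 neighbours → 0 H
  atom 16: O, bond orders sum to 2 (valence 2) → 0 H
  atom 17: C, bond orders sum to 1 (valence 4) → 3 H
Totals → C:11, H:11, N:1, O:5.

C11H11NO5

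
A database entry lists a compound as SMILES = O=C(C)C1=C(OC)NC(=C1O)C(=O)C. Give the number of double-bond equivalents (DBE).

Degree of unsaturation = (number of rings) + (number of π bonds).
Ring closures in the SMILES: 1.
π bonds: 4 double bonds (each 1 DoU) → 4 DoU from unsaturation.
Total DoU = 1 + 4 = 5.

5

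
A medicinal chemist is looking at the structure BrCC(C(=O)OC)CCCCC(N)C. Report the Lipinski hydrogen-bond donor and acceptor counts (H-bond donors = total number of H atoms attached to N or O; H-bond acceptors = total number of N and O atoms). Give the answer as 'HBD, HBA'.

Donors: find every N or O and count the H atoms it carries.
  atom 5 (O): bond orders sum to 2 → 0 H
  atom 6 (O): bond orders sum to 2 → 0 H
  atom 13 (N): bond orders sum to 1 → 2 H
Lipinski HBD = 2.
Acceptors: N atoms = 1, O atoms = 2 → HBA = 3.

2, 3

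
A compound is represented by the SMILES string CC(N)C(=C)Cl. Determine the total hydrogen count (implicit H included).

Walk through each heavy atom and fill implicit hydrogens from standard valence (C 4, N 3, O 2, S 2, halogen 1):
  atom 1: C, bond orders sum to 1 (valence 4) → 3 H
  atom 2: C, bond orders sum to 3 (valence 4) → 1 H
  atom 3: N, bond orders sum to 1 (valence 3) → 2 H
  atom 4: C, bond orders sum to 4 (valence 4) → 0 H
  atom 5: C, bond orders sum to 2 (valence 4) → 2 H
  atom 6: Cl (halogen, monovalent) → 0 H
Total hydrogens: 8.

8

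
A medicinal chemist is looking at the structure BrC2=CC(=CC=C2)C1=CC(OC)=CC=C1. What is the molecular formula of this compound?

C13H11BrO

Walk through each heavy atom and fill implicit hydrogens from standard valence (C 4, N 3, O 2, S 2, halogen 1):
  atom 1: Br (halogen, monovalent) → 0 H
  atom 2: C, bond orders sum to 4 (valence 4) → 0 H
  atom 3: C, bond orders sum to 3 (valence 4) → 1 H
  atom 4: C, bond orders sum to 4 (valence 4) → 0 H
  atom 5: C, bond orders sum to 3 (valence 4) → 1 H
  atom 6: C, bond orders sum to 3 (valence 4) → 1 H
  atom 7: C, bond orders sum to 3 (valence 4) → 1 H
  atom 8: C, bond orders sum to 4 (valence 4) → 0 H
  atom 9: C, bond orders sum to 3 (valence 4) → 1 H
  atom 10: C, bond orders sum to 4 (valence 4) → 0 H
  atom 11: O, bond orders sum to 2 (valence 2) → 0 H
  atom 12: C, bond orders sum to 1 (valence 4) → 3 H
  atom 13: C, bond orders sum to 3 (valence 4) → 1 H
  atom 14: C, bond orders sum to 3 (valence 4) → 1 H
  atom 15: C, bond orders sum to 3 (valence 4) → 1 H
Totals → C:13, H:11, Br:1, O:1.
In Hill order: C13H11BrO.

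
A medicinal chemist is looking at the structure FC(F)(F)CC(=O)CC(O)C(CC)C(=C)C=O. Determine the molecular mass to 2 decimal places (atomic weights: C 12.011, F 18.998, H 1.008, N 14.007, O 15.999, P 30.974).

252.23 g/mol

First, the molecular formula is C11H15F3O3 (counting implicit H from valence).
  C: 11 × 12.011 = 132.121
  F: 3 × 18.998 = 56.994
  H: 15 × 1.008 = 15.120
  O: 3 × 15.999 = 47.997
Sum: 11×12.011 + 3×18.998 + 15×1.008 + 3×15.999 = 252.232 → 252.23 g/mol.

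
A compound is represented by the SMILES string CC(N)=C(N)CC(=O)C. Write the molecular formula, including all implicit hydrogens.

C6H12N2O

Walk through each heavy atom and fill implicit hydrogens from standard valence (C 4, N 3, O 2, S 2, halogen 1):
  atom 1: C, bond orders sum to 1 (valence 4) → 3 H
  atom 2: C, bond orders sum to 4 (valence 4) → 0 H
  atom 3: N, bond orders sum to 1 (valence 3) → 2 H
  atom 4: C, bond orders sum to 4 (valence 4) → 0 H
  atom 5: N, bond orders sum to 1 (valence 3) → 2 H
  atom 6: C, bond orders sum to 2 (valence 4) → 2 H
  atom 7: C, bond orders sum to 4 (valence 4) → 0 H
  atom 8: O, bond orders sum to 2 (valence 2) → 0 H
  atom 9: C, bond orders sum to 1 (valence 4) → 3 H
Totals → C:6, H:12, N:2, O:1.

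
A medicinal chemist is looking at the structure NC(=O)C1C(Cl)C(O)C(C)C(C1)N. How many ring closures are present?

1

In SMILES, each pair of matching ring-closure digits denotes one ring-closing bond; the number of such bonds equals the number of independent rings.
Ring-closure bonds here: 1.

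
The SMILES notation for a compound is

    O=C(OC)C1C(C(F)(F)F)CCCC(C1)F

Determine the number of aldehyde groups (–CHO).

0

Scan the SMILES for the aldehyde motif — none present.
Groups that are present: 1 ester.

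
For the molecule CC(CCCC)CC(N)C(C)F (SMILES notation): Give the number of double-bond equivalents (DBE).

0

Degree of unsaturation = (number of rings) + (number of π bonds).
Ring closures in the SMILES: 0.
π bonds: none → 0 DoU from unsaturation.
Total DoU = 0 + 0 = 0.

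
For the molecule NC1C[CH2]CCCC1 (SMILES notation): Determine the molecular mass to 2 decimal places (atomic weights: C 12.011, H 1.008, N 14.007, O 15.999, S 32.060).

First, the molecular formula is C7H15N (counting implicit H from valence).
  C: 7 × 12.011 = 84.077
  H: 15 × 1.008 = 15.120
  N: 1 × 14.007 = 14.007
Sum: 7×12.011 + 15×1.008 + 1×14.007 = 113.204 → 113.20 g/mol.

113.20 g/mol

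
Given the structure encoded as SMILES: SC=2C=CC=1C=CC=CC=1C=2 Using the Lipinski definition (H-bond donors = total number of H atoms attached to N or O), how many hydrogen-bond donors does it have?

0

Donors: find every N or O and count the H atoms it carries.
  (no N or O atoms present)
Lipinski HBD = 0.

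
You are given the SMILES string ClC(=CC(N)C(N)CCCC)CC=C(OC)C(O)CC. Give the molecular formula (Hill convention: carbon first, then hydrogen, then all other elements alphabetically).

Walk through each heavy atom and fill implicit hydrogens from standard valence (C 4, N 3, O 2, S 2, halogen 1):
  atom 1: Cl (halogen, monovalent) → 0 H
  atom 2: C, bond orders sum to 4 (valence 4) → 0 H
  atom 3: C, bond orders sum to 3 (valence 4) → 1 H
  atom 4: C, bond orders sum to 3 (valence 4) → 1 H
  atom 5: N, bond orders sum to 1 (valence 3) → 2 H
  atom 6: C, bond orders sum to 3 (valence 4) → 1 H
  atom 7: N, bond orders sum to 1 (valence 3) → 2 H
  atom 8: C, bond orders sum to 2 (valence 4) → 2 H
  atom 9: C, bond orders sum to 2 (valence 4) → 2 H
  atom 10: C, bond orders sum to 2 (valence 4) → 2 H
  atom 11: C, bond orders sum to 1 (valence 4) → 3 H
  atom 12: C, bond orders sum to 2 (valence 4) → 2 H
  atom 13: C, bond orders sum to 3 (valence 4) → 1 H
  atom 14: C, bond orders sum to 4 (valence 4) → 0 H
  atom 15: O, bond orders sum to 2 (valence 2) → 0 H
  atom 16: C, bond orders sum to 1 (valence 4) → 3 H
  atom 17: C, bond orders sum to 3 (valence 4) → 1 H
  atom 18: O, bond orders sum to 1 (valence 2) → 1 H
  atom 19: C, bond orders sum to 2 (valence 4) → 2 H
  atom 20: C, bond orders sum to 1 (valence 4) → 3 H
Totals → C:15, H:29, Cl:1, N:2, O:2.

C15H29ClN2O2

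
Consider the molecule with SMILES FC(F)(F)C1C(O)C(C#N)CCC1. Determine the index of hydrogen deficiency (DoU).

Molecular formula: C8H10F3NO.
DoU = (2C + 2 + N − H − X) / 2, where X is the halogen count and O/S are ignored.
    = (2·8 + 2 + 1 − 10 − 3) / 2 = 6 / 2 = 3.

3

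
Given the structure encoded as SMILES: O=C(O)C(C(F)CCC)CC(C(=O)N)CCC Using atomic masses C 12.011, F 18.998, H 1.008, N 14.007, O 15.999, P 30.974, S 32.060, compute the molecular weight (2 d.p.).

First, the molecular formula is C12H22FNO3 (counting implicit H from valence).
  C: 12 × 12.011 = 144.132
  F: 1 × 18.998 = 18.998
  H: 22 × 1.008 = 22.176
  N: 1 × 14.007 = 14.007
  O: 3 × 15.999 = 47.997
Sum: 12×12.011 + 1×18.998 + 22×1.008 + 1×14.007 + 3×15.999 = 247.310 → 247.31 g/mol.

247.31 g/mol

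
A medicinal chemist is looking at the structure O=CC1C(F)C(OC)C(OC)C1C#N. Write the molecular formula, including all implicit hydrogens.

C9H12FNO3

Walk through each heavy atom and fill implicit hydrogens from standard valence (C 4, N 3, O 2, S 2, halogen 1):
  atom 1: O, bond orders sum to 2 (valence 2) → 0 H
  atom 2: C, bond orders sum to 3 (valence 4) → 1 H
  atom 3: C, bond orders sum to 3 (valence 4) → 1 H
  atom 4: C, bond orders sum to 3 (valence 4) → 1 H
  atom 5: F (halogen, monovalent) → 0 H
  atom 6: C, bond orders sum to 3 (valence 4) → 1 H
  atom 7: O, bond orders sum to 2 (valence 2) → 0 H
  atom 8: C, bond orders sum to 1 (valence 4) → 3 H
  atom 9: C, bond orders sum to 3 (valence 4) → 1 H
  atom 10: O, bond orders sum to 2 (valence 2) → 0 H
  atom 11: C, bond orders sum to 1 (valence 4) → 3 H
  atom 12: C, bond orders sum to 3 (valence 4) → 1 H
  atom 13: C, bond orders sum to 4 (valence 4) → 0 H
  atom 14: N, bond orders sum to 3 (valence 3) → 0 H
Totals → C:9, H:12, F:1, N:1, O:3.
In Hill order: C9H12FNO3.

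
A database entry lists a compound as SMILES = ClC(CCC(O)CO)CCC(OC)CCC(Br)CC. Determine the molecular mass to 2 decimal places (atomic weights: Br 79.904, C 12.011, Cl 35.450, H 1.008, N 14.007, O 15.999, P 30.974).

First, the molecular formula is C14H28BrClO3 (counting implicit H from valence).
  Br: 1 × 79.904 = 79.904
  C: 14 × 12.011 = 168.154
  Cl: 1 × 35.450 = 35.450
  H: 28 × 1.008 = 28.224
  O: 3 × 15.999 = 47.997
Sum: 1×79.904 + 14×12.011 + 1×35.450 + 28×1.008 + 3×15.999 = 359.729 → 359.73 g/mol.

359.73 g/mol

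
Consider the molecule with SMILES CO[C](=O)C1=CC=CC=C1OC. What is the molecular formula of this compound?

Walk through each heavy atom and fill implicit hydrogens from standard valence (C 4, N 3, O 2, S 2, halogen 1):
  atom 1: C, bond orders sum to 1 (valence 4) → 3 H
  atom 2: O, bond orders sum to 2 (valence 2) → 0 H
  atom 3: C with explicit H count 0
  atom 4: O, bond orders sum to 2 (valence 2) → 0 H
  atom 5: C, bond orders sum to 4 (valence 4) → 0 H
  atom 6: C, bond orders sum to 3 (valence 4) → 1 H
  atom 7: C, bond orders sum to 3 (valence 4) → 1 H
  atom 8: C, bond orders sum to 3 (valence 4) → 1 H
  atom 9: C, bond orders sum to 3 (valence 4) → 1 H
  atom 10: C, bond orders sum to 4 (valence 4) → 0 H
  atom 11: O, bond orders sum to 2 (valence 2) → 0 H
  atom 12: C, bond orders sum to 1 (valence 4) → 3 H
Totals → C:9, H:10, O:3.
In Hill order: C9H10O3.

C9H10O3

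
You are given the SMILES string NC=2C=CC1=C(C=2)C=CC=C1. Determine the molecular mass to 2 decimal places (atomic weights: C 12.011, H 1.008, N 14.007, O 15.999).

First, the molecular formula is C10H9N (counting implicit H from valence).
  C: 10 × 12.011 = 120.110
  H: 9 × 1.008 = 9.072
  N: 1 × 14.007 = 14.007
Sum: 10×12.011 + 9×1.008 + 1×14.007 = 143.189 → 143.19 g/mol.

143.19 g/mol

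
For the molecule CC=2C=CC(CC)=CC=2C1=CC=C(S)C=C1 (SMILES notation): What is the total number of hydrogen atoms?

Walk through each heavy atom and fill implicit hydrogens from standard valence (C 4, N 3, O 2, S 2, halogen 1):
  atom 1: C, bond orders sum to 1 (valence 4) → 3 H
  atom 2: C, bond orders sum to 4 (valence 4) → 0 H
  atom 3: C, bond orders sum to 3 (valence 4) → 1 H
  atom 4: C, bond orders sum to 3 (valence 4) → 1 H
  atom 5: C, bond orders sum to 4 (valence 4) → 0 H
  atom 6: C, bond orders sum to 2 (valence 4) → 2 H
  atom 7: C, bond orders sum to 1 (valence 4) → 3 H
  atom 8: C, bond orders sum to 3 (valence 4) → 1 H
  atom 9: C, bond orders sum to 4 (valence 4) → 0 H
  atom 10: C, bond orders sum to 4 (valence 4) → 0 H
  atom 11: C, bond orders sum to 3 (valence 4) → 1 H
  atom 12: C, bond orders sum to 3 (valence 4) → 1 H
  atom 13: C, bond orders sum to 4 (valence 4) → 0 H
  atom 14: S, bond orders sum to 1 (valence 2) → 1 H
  atom 15: C, bond orders sum to 3 (valence 4) → 1 H
  atom 16: C, bond orders sum to 3 (valence 4) → 1 H
Total hydrogens: 16.

16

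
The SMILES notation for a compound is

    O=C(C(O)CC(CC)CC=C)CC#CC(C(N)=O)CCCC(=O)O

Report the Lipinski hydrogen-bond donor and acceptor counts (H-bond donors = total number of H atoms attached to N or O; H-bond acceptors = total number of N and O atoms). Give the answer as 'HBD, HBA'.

Donors: find every N or O and count the H atoms it carries.
  atom 1 (O): bond orders sum to 2 → 0 H
  atom 4 (O): bond orders sum to 1 → 1 H
  atom 17 (N): bond orders sum to 1 → 2 H
  atom 18 (O): bond orders sum to 2 → 0 H
  atom 23 (O): bond orders sum to 2 → 0 H
  atom 24 (O): bond orders sum to 1 → 1 H
Lipinski HBD = 4.
Acceptors: N atoms = 1, O atoms = 5 → HBA = 6.

4, 6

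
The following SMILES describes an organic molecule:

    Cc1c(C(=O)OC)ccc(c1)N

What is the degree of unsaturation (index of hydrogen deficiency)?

Molecular formula: C9H11NO2.
DoU = (2C + 2 + N − H − X) / 2, where X is the halogen count and O/S are ignored.
    = (2·9 + 2 + 1 − 11 − 0) / 2 = 10 / 2 = 5.

5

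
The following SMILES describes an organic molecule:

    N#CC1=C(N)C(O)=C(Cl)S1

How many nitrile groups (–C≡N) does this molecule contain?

The nitrile motif appears at heavy-atom position 2 in the SMILES.
Other groups present: 1 hydroxyl, 1 primary amine.
Nitrile count: 1.

1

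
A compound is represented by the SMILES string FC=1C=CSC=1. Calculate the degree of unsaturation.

Degree of unsaturation = (number of rings) + (number of π bonds).
Ring closures in the SMILES: 1.
π bonds: 2 double bonds (each 1 DoU) → 2 DoU from unsaturation.
Total DoU = 1 + 2 = 3.

3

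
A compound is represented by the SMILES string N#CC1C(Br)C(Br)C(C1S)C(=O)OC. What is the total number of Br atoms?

2

Scan the SMILES for Br atoms (remember two-letter symbols like Cl and Br are single atoms).
Bromine count: 2.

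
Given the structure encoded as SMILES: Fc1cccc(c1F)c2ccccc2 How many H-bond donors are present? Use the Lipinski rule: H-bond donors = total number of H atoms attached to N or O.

Donors: find every N or O and count the H atoms it carries.
  (no N or O atoms present)
Lipinski HBD = 0.

0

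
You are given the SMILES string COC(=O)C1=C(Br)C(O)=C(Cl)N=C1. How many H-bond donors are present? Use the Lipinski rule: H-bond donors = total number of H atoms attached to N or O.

1

Donors: find every N or O and count the H atoms it carries.
  atom 2 (O): bond orders sum to 2 → 0 H
  atom 4 (O): bond orders sum to 2 → 0 H
  atom 9 (O): bond orders sum to 1 → 1 H
  atom 12 (N): bond orders sum to 3 → 0 H
Lipinski HBD = 1.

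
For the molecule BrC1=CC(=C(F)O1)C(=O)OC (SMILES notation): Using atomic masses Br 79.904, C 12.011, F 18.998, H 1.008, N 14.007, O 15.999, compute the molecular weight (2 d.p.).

First, the molecular formula is C6H4BrFO3 (counting implicit H from valence).
  Br: 1 × 79.904 = 79.904
  C: 6 × 12.011 = 72.066
  F: 1 × 18.998 = 18.998
  H: 4 × 1.008 = 4.032
  O: 3 × 15.999 = 47.997
Sum: 1×79.904 + 6×12.011 + 1×18.998 + 4×1.008 + 3×15.999 = 222.997 → 223.00 g/mol.

223.00 g/mol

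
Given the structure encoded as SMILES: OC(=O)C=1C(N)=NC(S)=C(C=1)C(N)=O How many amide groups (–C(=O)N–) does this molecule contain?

The amide motif appears at heavy-atom position 12 in the SMILES.
Other groups present: 1 carboxylic acid, 1 primary amine, 1 thiol.
Amide count: 1.

1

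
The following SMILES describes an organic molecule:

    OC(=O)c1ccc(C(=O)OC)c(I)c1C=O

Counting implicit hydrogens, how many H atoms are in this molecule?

Walk through each heavy atom and fill implicit hydrogens from standard valence (C 4, N 3, O 2, S 2, halogen 1); for lowercase aromatic atoms, an aromatic c carries 1 H when it has two neighbours and 0 H with three, and aromatic n carries 0 H:
  atom 1: O, bond orders sum to 1 (valence 2) → 1 H
  atom 2: C, bond orders sum to 4 (valence 4) → 0 H
  atom 3: O, bond orders sum to 2 (valence 2) → 0 H
  atom 4: aromatic c, 3 neighbours → 0 H
  atom 5: aromatic c, 2 neighbours → 1 H
  atom 6: aromatic c, 2 neighbours → 1 H
  atom 7: aromatic c, 3 neighbours → 0 H
  atom 8: C, bond orders sum to 4 (valence 4) → 0 H
  atom 9: O, bond orders sum to 2 (valence 2) → 0 H
  atom 10: O, bond orders sum to 2 (valence 2) → 0 H
  atom 11: C, bond orders sum to 1 (valence 4) → 3 H
  atom 12: aromatic c, 3 neighbours → 0 H
  atom 13: I (halogen, monovalent) → 0 H
  atom 14: aromatic c, 3 neighbours → 0 H
  atom 15: C, bond orders sum to 3 (valence 4) → 1 H
  atom 16: O, bond orders sum to 2 (valence 2) → 0 H
Total hydrogens: 7.

7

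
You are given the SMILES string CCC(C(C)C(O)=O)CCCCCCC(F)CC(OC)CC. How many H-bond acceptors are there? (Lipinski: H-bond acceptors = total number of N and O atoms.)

3

N atoms: 0; O atoms: 3.
Lipinski HBA = 0 + 3 = 3.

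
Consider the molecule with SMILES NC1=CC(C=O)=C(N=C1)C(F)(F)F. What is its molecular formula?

Walk through each heavy atom and fill implicit hydrogens from standard valence (C 4, N 3, O 2, S 2, halogen 1):
  atom 1: N, bond orders sum to 1 (valence 3) → 2 H
  atom 2: C, bond orders sum to 4 (valence 4) → 0 H
  atom 3: C, bond orders sum to 3 (valence 4) → 1 H
  atom 4: C, bond orders sum to 4 (valence 4) → 0 H
  atom 5: C, bond orders sum to 3 (valence 4) → 1 H
  atom 6: O, bond orders sum to 2 (valence 2) → 0 H
  atom 7: C, bond orders sum to 4 (valence 4) → 0 H
  atom 8: N, bond orders sum to 3 (valence 3) → 0 H
  atom 9: C, bond orders sum to 3 (valence 4) → 1 H
  atom 10: C, bond orders sum to 4 (valence 4) → 0 H
  atom 11: F (halogen, monovalent) → 0 H
  atom 12: F (halogen, monovalent) → 0 H
  atom 13: F (halogen, monovalent) → 0 H
Totals → C:7, H:5, F:3, N:2, O:1.

C7H5F3N2O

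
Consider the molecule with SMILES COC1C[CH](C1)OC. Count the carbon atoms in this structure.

Count every carbon token in the SMILES (each C, including those in ring-closure positions and inside branches).
Carbon count: 6.

6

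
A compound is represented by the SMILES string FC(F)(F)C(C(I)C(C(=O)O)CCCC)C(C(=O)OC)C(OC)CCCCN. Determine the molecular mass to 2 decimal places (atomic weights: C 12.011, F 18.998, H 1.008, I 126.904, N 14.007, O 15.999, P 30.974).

525.35 g/mol

First, the molecular formula is C18H31F3INO5 (counting implicit H from valence).
  C: 18 × 12.011 = 216.198
  F: 3 × 18.998 = 56.994
  H: 31 × 1.008 = 31.248
  I: 1 × 126.904 = 126.904
  N: 1 × 14.007 = 14.007
  O: 5 × 15.999 = 79.995
Sum: 18×12.011 + 3×18.998 + 31×1.008 + 1×126.904 + 1×14.007 + 5×15.999 = 525.346 → 525.35 g/mol.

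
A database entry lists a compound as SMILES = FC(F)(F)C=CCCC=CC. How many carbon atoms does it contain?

8

Count every carbon token in the SMILES (each C, including those in ring-closure positions and inside branches).
Carbon count: 8.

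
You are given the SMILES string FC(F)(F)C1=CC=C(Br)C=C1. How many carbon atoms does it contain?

7

Count every carbon token in the SMILES (each C, including those in ring-closure positions and inside branches).
Carbon count: 7.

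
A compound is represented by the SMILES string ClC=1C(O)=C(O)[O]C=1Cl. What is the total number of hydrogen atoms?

Walk through each heavy atom and fill implicit hydrogens from standard valence (C 4, N 3, O 2, S 2, halogen 1):
  atom 1: Cl (halogen, monovalent) → 0 H
  atom 2: C, bond orders sum to 4 (valence 4) → 0 H
  atom 3: C, bond orders sum to 4 (valence 4) → 0 H
  atom 4: O, bond orders sum to 1 (valence 2) → 1 H
  atom 5: C, bond orders sum to 4 (valence 4) → 0 H
  atom 6: O, bond orders sum to 1 (valence 2) → 1 H
  atom 7: O with explicit H count 0
  atom 8: C, bond orders sum to 4 (valence 4) → 0 H
  atom 9: Cl (halogen, monovalent) → 0 H
Total hydrogens: 2.

2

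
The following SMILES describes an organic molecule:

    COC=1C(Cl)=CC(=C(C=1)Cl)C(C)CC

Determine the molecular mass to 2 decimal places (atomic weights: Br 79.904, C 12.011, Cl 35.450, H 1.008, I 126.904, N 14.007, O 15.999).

233.13 g/mol

First, the molecular formula is C11H14Cl2O (counting implicit H from valence).
  C: 11 × 12.011 = 132.121
  Cl: 2 × 35.450 = 70.900
  H: 14 × 1.008 = 14.112
  O: 1 × 15.999 = 15.999
Sum: 11×12.011 + 2×35.450 + 14×1.008 + 1×15.999 = 233.132 → 233.13 g/mol.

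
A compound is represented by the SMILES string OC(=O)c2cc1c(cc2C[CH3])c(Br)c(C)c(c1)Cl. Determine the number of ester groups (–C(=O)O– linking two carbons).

0

Scan the SMILES for the ester motif — none present.
Groups that are present: 1 carboxylic acid.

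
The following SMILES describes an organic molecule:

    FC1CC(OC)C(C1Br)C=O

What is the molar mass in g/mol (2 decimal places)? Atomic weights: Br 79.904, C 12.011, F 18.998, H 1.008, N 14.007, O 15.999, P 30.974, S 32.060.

First, the molecular formula is C7H10BrFO2 (counting implicit H from valence).
  Br: 1 × 79.904 = 79.904
  C: 7 × 12.011 = 84.077
  F: 1 × 18.998 = 18.998
  H: 10 × 1.008 = 10.080
  O: 2 × 15.999 = 31.998
Sum: 1×79.904 + 7×12.011 + 1×18.998 + 10×1.008 + 2×15.999 = 225.057 → 225.06 g/mol.

225.06 g/mol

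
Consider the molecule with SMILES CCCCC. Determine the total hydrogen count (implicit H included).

12

Walk through each heavy atom and fill implicit hydrogens from standard valence (C 4, N 3, O 2, S 2, halogen 1):
  atom 1: C, bond orders sum to 1 (valence 4) → 3 H
  atom 2: C, bond orders sum to 2 (valence 4) → 2 H
  atom 3: C, bond orders sum to 2 (valence 4) → 2 H
  atom 4: C, bond orders sum to 2 (valence 4) → 2 H
  atom 5: C, bond orders sum to 1 (valence 4) → 3 H
Total hydrogens: 12.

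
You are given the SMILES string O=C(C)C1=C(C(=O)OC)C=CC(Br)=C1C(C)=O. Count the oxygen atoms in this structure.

Scan the SMILES for O atoms (remember two-letter symbols like Cl and Br are single atoms).
Oxygen count: 4.

4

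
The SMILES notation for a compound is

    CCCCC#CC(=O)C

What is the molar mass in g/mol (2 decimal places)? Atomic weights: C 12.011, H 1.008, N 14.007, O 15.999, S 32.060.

124.18 g/mol

First, the molecular formula is C8H12O (counting implicit H from valence).
  C: 8 × 12.011 = 96.088
  H: 12 × 1.008 = 12.096
  O: 1 × 15.999 = 15.999
Sum: 8×12.011 + 12×1.008 + 1×15.999 = 124.183 → 124.18 g/mol.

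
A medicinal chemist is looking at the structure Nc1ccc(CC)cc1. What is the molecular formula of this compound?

C8H11N

Walk through each heavy atom and fill implicit hydrogens from standard valence (C 4, N 3, O 2, S 2, halogen 1); for lowercase aromatic atoms, an aromatic c carries 1 H when it has two neighbours and 0 H with three, and aromatic n carries 0 H:
  atom 1: N, bond orders sum to 1 (valence 3) → 2 H
  atom 2: aromatic c, 3 neighbours → 0 H
  atom 3: aromatic c, 2 neighbours → 1 H
  atom 4: aromatic c, 2 neighbours → 1 H
  atom 5: aromatic c, 3 neighbours → 0 H
  atom 6: C, bond orders sum to 2 (valence 4) → 2 H
  atom 7: C, bond orders sum to 1 (valence 4) → 3 H
  atom 8: aromatic c, 2 neighbours → 1 H
  atom 9: aromatic c, 2 neighbours → 1 H
Totals → C:8, H:11, N:1.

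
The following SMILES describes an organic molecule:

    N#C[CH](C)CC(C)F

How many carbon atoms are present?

6

Count every carbon token in the SMILES (each C, including those in ring-closure positions and inside branches).
Carbon count: 6.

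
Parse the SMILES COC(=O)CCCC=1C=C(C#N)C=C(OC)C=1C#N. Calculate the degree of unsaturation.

Degree of unsaturation = (number of rings) + (number of π bonds).
Ring closures in the SMILES: 1.
π bonds: 4 double bonds (each 1 DoU), 2 triple bonds (each 2 DoU) → 8 DoU from unsaturation.
Total DoU = 1 + 8 = 9.

9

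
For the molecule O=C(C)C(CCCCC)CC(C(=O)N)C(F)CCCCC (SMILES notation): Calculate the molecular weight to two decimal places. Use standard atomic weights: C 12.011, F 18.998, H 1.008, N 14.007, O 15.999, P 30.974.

301.45 g/mol

First, the molecular formula is C17H32FNO2 (counting implicit H from valence).
  C: 17 × 12.011 = 204.187
  F: 1 × 18.998 = 18.998
  H: 32 × 1.008 = 32.256
  N: 1 × 14.007 = 14.007
  O: 2 × 15.999 = 31.998
Sum: 17×12.011 + 1×18.998 + 32×1.008 + 1×14.007 + 2×15.999 = 301.446 → 301.45 g/mol.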